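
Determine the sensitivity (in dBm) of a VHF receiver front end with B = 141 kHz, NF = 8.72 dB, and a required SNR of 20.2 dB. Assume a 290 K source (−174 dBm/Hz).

Sensitivity = −174 + 10 log₁₀(B) + NF + SNR_min
= −174 + 51.49 + 8.72 + 20.2
= −93.59 dBm → −93.6 dBm

−93.6 dBm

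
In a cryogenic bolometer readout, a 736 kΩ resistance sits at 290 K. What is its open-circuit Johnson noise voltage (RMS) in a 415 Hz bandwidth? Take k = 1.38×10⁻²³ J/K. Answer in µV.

V_n = √(4kTRB)
4kTRB = 4 × 1.38×10⁻²³ × 290 × 7.36×10⁵ × 4.15×10² = 4.89×10⁻¹² V²
V_n = √(4.89×10⁻¹²) = 2.21×10⁻⁶ V = 2.21 µV

2.21 µV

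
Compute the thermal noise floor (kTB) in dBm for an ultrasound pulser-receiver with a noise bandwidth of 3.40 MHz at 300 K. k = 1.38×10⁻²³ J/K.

−108.5 dBm

P_n = kTB = 1.38×10⁻²³ × 300 × 3.40×10⁶ = 1.41×10⁻¹⁴ W
In dBm: 10 log₁₀(1.41×10⁻¹⁴ / 10⁻³) = −108.5 dBm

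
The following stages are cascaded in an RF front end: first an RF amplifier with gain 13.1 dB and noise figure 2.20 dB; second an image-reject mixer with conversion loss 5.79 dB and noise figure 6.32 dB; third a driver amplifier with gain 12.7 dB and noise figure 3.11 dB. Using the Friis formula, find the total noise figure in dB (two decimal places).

Convert to linear (a loss of L dB is a gain of −L dB): F_i = 10^(NF_i/10), G_i = 10^(G_i,dB/10)
  Stage 1: F_1 = 10^(2.20/10) = 1.660, G_1 = 10^(13.1/10) = 20.42
  Stage 2: F_2 = 10^(6.32/10) = 4.285, G_2 = 10^(−5.79/10) = 0.2636
  Stage 3: F_3 = 10^(3.11/10) = 2.046, G_3 = 10^(12.7/10) = 18.62
Friis cascade:
  F = 1.660 + (4.285 − 1)/20.42 + (2.046 − 1)/5.383 = 2.015
NF = 10 log₁₀(2.015) = 3.04 dB

3.04 dB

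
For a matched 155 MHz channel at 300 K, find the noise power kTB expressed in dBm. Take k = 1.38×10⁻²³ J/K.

P_n = kTB = 1.38×10⁻²³ × 300 × 1.55×10⁸ = 6.42×10⁻¹³ W
In dBm: 10 log₁₀(6.42×10⁻¹³ / 10⁻³) = −91.9 dBm

−91.9 dBm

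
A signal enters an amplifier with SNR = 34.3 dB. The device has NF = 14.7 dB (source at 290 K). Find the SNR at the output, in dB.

By definition F = SNR_in/SNR_out, so in dB: SNR_out = SNR_in − NF
SNR_out = 34.3 − 14.7 = 19.6 dB

19.6 dB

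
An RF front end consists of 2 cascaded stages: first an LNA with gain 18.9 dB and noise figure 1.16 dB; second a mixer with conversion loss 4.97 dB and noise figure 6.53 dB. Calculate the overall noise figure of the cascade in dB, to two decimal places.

Convert to linear (a loss of L dB is a gain of −L dB): F_i = 10^(NF_i/10), G_i = 10^(G_i,dB/10)
  Stage 1: F_1 = 10^(1.16/10) = 1.306, G_1 = 10^(18.9/10) = 77.62
  Stage 2: F_2 = 10^(6.53/10) = 4.498, G_2 = 10^(−4.97/10) = 0.3184
Friis cascade:
  F = 1.306 + (4.498 − 1)/77.62 = 1.351
NF = 10 log₁₀(1.351) = 1.31 dB

1.31 dB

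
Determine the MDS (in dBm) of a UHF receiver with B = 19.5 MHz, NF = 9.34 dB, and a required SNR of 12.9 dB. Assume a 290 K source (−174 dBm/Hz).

Sensitivity = −174 + 10 log₁₀(B) + NF + SNR_min
= −174 + 72.9 + 9.34 + 12.9
= −78.86 dBm → −78.9 dBm

−78.9 dBm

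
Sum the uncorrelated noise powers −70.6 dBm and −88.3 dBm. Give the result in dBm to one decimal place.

−70.5 dBm

Convert to linear, add, convert back:
P₁ = 8.71×10⁻¹¹ W, P₂ = 1.48×10⁻¹² W
P_tot = 8.86×10⁻¹¹ W → 10 log₁₀(P_tot / 10⁻³) = −70.5 dBm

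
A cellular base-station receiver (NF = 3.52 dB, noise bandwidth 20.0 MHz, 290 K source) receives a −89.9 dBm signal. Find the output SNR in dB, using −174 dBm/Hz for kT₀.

Noise floor: N = −174 + 10 log₁₀(B) + NF
10 log₁₀(2.00×10⁷) = 73.01 dB
N = −174 + 73.01 + 3.52 = −97.47 dBm
SNR = P_sig − N = −89.9 − (−97.47) = 7.57 dB → 7.6 dB

7.6 dB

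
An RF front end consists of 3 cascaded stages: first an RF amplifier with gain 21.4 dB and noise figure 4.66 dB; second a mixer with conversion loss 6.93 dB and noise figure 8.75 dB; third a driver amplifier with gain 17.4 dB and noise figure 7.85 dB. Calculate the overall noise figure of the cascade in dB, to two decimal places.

4.99 dB

Convert to linear (a loss of L dB is a gain of −L dB): F_i = 10^(NF_i/10), G_i = 10^(G_i,dB/10)
  Stage 1: F_1 = 10^(4.66/10) = 2.924, G_1 = 10^(21.4/10) = 138.0
  Stage 2: F_2 = 10^(8.75/10) = 7.499, G_2 = 10^(−6.93/10) = 0.2028
  Stage 3: F_3 = 10^(7.85/10) = 6.095, G_3 = 10^(17.4/10) = 54.95
Friis cascade:
  F = 2.924 + (7.499 − 1)/138.0 + (6.095 − 1)/27.99 = 3.153
NF = 10 log₁₀(3.153) = 4.99 dB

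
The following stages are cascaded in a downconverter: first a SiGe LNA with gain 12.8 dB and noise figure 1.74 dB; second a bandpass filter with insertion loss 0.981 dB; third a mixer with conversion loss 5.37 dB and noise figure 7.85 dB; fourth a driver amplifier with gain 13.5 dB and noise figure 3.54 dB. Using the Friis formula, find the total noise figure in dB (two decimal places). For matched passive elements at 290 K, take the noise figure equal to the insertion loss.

Convert to linear (a loss of L dB is a gain of −L dB): F_i = 10^(NF_i/10), G_i = 10^(G_i,dB/10)
  Stage 1: F_1 = 10^(1.74/10) = 1.493, G_1 = 10^(12.8/10) = 19.05
  Stage 2: F_2 = 10^(0.981/10) = 1.253, G_2 = 10^(−0.981/10) = 0.7978
  Stage 3: F_3 = 10^(7.85/10) = 6.095, G_3 = 10^(−5.37/10) = 0.2904
  Stage 4: F_4 = 10^(3.54/10) = 2.259, G_4 = 10^(13.5/10) = 22.39
Friis cascade:
  F = 1.493 + (1.253 − 1)/19.05 + (6.095 − 1)/15.20 + (2.259 − 1)/4.415 = 2.127
NF = 10 log₁₀(2.127) = 3.28 dB

3.28 dB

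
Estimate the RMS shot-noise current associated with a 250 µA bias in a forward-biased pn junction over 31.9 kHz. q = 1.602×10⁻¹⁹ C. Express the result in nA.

I_n = √(2qI·B)
2qI·B = 2 × 1.602×10⁻¹⁹ × 2.50×10⁻⁴ × 3.19×10⁴ = 2.56×10⁻¹⁸ A²
I_n = √(2.56×10⁻¹⁸) = 1.60×10⁻⁹ A = 1.60 nA

1.60 nA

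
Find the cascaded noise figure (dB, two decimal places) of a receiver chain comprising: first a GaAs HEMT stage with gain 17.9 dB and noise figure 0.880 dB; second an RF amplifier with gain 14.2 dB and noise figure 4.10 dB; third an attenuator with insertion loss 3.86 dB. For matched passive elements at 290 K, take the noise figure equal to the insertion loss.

Convert to linear (a loss of L dB is a gain of −L dB): F_i = 10^(NF_i/10), G_i = 10^(G_i,dB/10)
  Stage 1: F_1 = 10^(0.880/10) = 1.225, G_1 = 10^(17.9/10) = 61.66
  Stage 2: F_2 = 10^(4.10/10) = 2.570, G_2 = 10^(14.2/10) = 26.30
  Stage 3: F_3 = 10^(3.86/10) = 2.432, G_3 = 10^(−3.86/10) = 0.4111
Friis cascade:
  F = 1.225 + (2.570 − 1)/61.66 + (2.432 − 1)/1622 = 1.251
NF = 10 log₁₀(1.251) = 0.97 dB

0.97 dB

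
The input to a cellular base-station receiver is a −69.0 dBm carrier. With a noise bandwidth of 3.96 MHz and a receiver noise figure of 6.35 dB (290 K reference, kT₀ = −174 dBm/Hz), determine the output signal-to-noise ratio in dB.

32.7 dB

Noise floor: N = −174 + 10 log₁₀(B) + NF
10 log₁₀(3.96×10⁶) = 65.98 dB
N = −174 + 65.98 + 6.35 = −101.67 dBm
SNR = P_sig − N = −69.0 − (−101.67) = 32.67 dB → 32.7 dB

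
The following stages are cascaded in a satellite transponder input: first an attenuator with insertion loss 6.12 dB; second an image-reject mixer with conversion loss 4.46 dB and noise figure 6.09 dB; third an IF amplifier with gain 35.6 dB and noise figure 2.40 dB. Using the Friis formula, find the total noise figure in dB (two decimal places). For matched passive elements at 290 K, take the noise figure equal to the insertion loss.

Convert to linear (a loss of L dB is a gain of −L dB): F_i = 10^(NF_i/10), G_i = 10^(G_i,dB/10)
  Stage 1: F_1 = 10^(6.12/10) = 4.093, G_1 = 10^(−6.12/10) = 0.2443
  Stage 2: F_2 = 10^(6.09/10) = 4.064, G_2 = 10^(−4.46/10) = 0.3581
  Stage 3: F_3 = 10^(2.40/10) = 1.738, G_3 = 10^(35.6/10) = 3631
Friis cascade:
  F = 4.093 + (4.064 − 1)/0.2443 + (1.738 − 1)/0.08750 = 25.07
NF = 10 log₁₀(25.07) = 13.99 dB

13.99 dB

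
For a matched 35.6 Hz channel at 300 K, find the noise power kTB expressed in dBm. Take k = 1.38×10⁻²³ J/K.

−158.3 dBm

P_n = kTB = 1.38×10⁻²³ × 300 × 3.56×10¹ = 1.47×10⁻¹⁹ W
In dBm: 10 log₁₀(1.47×10⁻¹⁹ / 10⁻³) = −158.3 dBm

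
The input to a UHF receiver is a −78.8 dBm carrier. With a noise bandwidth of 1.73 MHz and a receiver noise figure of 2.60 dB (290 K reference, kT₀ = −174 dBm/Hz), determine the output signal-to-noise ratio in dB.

30.2 dB

Noise floor: N = −174 + 10 log₁₀(B) + NF
10 log₁₀(1.73×10⁶) = 62.38 dB
N = −174 + 62.38 + 2.60 = −109.02 dBm
SNR = P_sig − N = −78.8 − (−109.02) = 30.22 dB → 30.2 dB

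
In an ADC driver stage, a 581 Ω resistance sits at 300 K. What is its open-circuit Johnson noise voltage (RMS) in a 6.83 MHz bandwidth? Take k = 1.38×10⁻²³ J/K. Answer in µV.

V_n = √(4kTRB)
4kTRB = 4 × 1.38×10⁻²³ × 300 × 5.81×10² × 6.83×10⁶ = 6.57×10⁻¹¹ V²
V_n = √(6.57×10⁻¹¹) = 8.11×10⁻⁶ V = 8.11 µV

8.11 µV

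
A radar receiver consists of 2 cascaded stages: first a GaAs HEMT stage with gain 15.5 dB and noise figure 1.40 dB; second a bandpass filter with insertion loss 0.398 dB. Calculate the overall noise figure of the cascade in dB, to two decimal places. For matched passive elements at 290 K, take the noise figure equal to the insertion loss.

1.41 dB

Convert to linear (a loss of L dB is a gain of −L dB): F_i = 10^(NF_i/10), G_i = 10^(G_i,dB/10)
  Stage 1: F_1 = 10^(1.40/10) = 1.380, G_1 = 10^(15.5/10) = 35.48
  Stage 2: F_2 = 10^(0.398/10) = 1.096, G_2 = 10^(−0.398/10) = 0.9124
Friis cascade:
  F = 1.380 + (1.096 − 1)/35.48 = 1.383
NF = 10 log₁₀(1.383) = 1.41 dB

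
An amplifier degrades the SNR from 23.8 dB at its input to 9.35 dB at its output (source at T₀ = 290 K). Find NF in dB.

14.45 dB

NF (dB) = SNR_in(dB) − SNR_out(dB) when the source is at T₀
NF = 23.8 − 9.35 = 14.45 dB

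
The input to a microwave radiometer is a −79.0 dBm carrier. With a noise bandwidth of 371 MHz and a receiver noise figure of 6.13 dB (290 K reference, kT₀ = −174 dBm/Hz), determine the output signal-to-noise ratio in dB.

3.2 dB

Noise floor: N = −174 + 10 log₁₀(B) + NF
10 log₁₀(3.71×10⁸) = 85.69 dB
N = −174 + 85.69 + 6.13 = −82.18 dBm
SNR = P_sig − N = −79.0 − (−82.18) = 3.18 dB → 3.2 dB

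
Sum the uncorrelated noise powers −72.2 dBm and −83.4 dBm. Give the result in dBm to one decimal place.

−71.9 dBm

Convert to linear, add, convert back:
P₁ = 6.03×10⁻¹¹ W, P₂ = 4.57×10⁻¹² W
P_tot = 6.48×10⁻¹¹ W → 10 log₁₀(P_tot / 10⁻³) = −71.9 dBm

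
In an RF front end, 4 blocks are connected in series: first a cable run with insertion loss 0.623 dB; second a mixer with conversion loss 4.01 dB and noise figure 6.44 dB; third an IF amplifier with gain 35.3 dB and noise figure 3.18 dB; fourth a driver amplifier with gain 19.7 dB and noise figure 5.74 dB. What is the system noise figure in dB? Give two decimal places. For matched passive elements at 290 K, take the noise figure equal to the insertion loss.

9.15 dB

Convert to linear (a loss of L dB is a gain of −L dB): F_i = 10^(NF_i/10), G_i = 10^(G_i,dB/10)
  Stage 1: F_1 = 10^(0.623/10) = 1.154, G_1 = 10^(−0.623/10) = 0.8664
  Stage 2: F_2 = 10^(6.44/10) = 4.406, G_2 = 10^(−4.01/10) = 0.3972
  Stage 3: F_3 = 10^(3.18/10) = 2.080, G_3 = 10^(35.3/10) = 3388
  Stage 4: F_4 = 10^(5.74/10) = 3.750, G_4 = 10^(19.7/10) = 93.33
Friis cascade:
  F = 1.154 + (4.406 − 1)/0.8664 + (2.080 − 1)/0.3441 + (3.750 − 1)/1166 = 8.225
NF = 10 log₁₀(8.225) = 9.15 dB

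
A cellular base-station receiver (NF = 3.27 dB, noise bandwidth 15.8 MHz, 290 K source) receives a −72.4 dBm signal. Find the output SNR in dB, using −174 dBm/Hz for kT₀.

Noise floor: N = −174 + 10 log₁₀(B) + NF
10 log₁₀(1.58×10⁷) = 71.99 dB
N = −174 + 71.99 + 3.27 = −98.74 dBm
SNR = P_sig − N = −72.4 − (−98.74) = 26.34 dB → 26.3 dB

26.3 dB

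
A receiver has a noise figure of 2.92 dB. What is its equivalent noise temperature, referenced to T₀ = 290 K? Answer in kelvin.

278 K

F = 10^(2.92/10) = 1.95884
T_e = (F − 1)·T₀ = (1.95884 − 1) × 290 = 278 K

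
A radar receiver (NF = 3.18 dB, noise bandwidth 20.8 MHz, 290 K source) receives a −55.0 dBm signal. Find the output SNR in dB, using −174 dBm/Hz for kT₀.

Noise floor: N = −174 + 10 log₁₀(B) + NF
10 log₁₀(2.08×10⁷) = 73.18 dB
N = −174 + 73.18 + 3.18 = −97.64 dBm
SNR = P_sig − N = −55.0 − (−97.64) = 42.64 dB → 42.6 dB

42.6 dB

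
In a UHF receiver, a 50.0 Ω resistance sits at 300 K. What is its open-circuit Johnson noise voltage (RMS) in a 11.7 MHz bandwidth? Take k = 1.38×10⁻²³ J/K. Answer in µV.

V_n = √(4kTRB)
4kTRB = 4 × 1.38×10⁻²³ × 300 × 5.00×10¹ × 1.17×10⁷ = 9.69×10⁻¹² V²
V_n = √(9.69×10⁻¹²) = 3.11×10⁻⁶ V = 3.11 µV

3.11 µV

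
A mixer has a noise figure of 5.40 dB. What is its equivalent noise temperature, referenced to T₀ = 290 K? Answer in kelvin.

716 K

F = 10^(5.40/10) = 3.46737
T_e = (F − 1)·T₀ = (3.46737 − 1) × 290 = 716 K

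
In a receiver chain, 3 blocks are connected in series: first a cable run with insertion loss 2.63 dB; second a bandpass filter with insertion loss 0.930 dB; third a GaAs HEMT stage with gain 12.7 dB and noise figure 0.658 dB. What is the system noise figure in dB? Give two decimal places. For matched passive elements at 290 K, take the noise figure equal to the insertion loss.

Convert to linear (a loss of L dB is a gain of −L dB): F_i = 10^(NF_i/10), G_i = 10^(G_i,dB/10)
  Stage 1: F_1 = 10^(2.63/10) = 1.832, G_1 = 10^(−2.63/10) = 0.5458
  Stage 2: F_2 = 10^(0.930/10) = 1.239, G_2 = 10^(−0.930/10) = 0.8072
  Stage 3: F_3 = 10^(0.658/10) = 1.164, G_3 = 10^(12.7/10) = 18.62
Friis cascade:
  F = 1.832 + (1.239 − 1)/0.5458 + (1.164 − 1)/0.4406 = 2.641
NF = 10 log₁₀(2.641) = 4.22 dB

4.22 dB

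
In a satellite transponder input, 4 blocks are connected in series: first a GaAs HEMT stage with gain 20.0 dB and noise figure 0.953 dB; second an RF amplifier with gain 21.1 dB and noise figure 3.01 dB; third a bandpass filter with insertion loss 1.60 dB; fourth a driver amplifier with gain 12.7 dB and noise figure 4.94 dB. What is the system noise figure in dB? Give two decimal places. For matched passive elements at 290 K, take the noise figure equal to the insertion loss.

Convert to linear (a loss of L dB is a gain of −L dB): F_i = 10^(NF_i/10), G_i = 10^(G_i,dB/10)
  Stage 1: F_1 = 10^(0.953/10) = 1.245, G_1 = 10^(20.0/10) = 100.0
  Stage 2: F_2 = 10^(3.01/10) = 2.000, G_2 = 10^(21.1/10) = 128.8
  Stage 3: F_3 = 10^(1.60/10) = 1.445, G_3 = 10^(−1.60/10) = 0.6918
  Stage 4: F_4 = 10^(4.94/10) = 3.119, G_4 = 10^(12.7/10) = 18.62
Friis cascade:
  F = 1.245 + (2.000 − 1)/100.0 + (1.445 − 1)/1.288×10⁴ + (3.119 − 1)/8913 = 1.256
NF = 10 log₁₀(1.256) = 0.99 dB

0.99 dB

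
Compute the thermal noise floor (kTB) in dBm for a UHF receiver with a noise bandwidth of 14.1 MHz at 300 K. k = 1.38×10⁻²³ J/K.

P_n = kTB = 1.38×10⁻²³ × 300 × 1.41×10⁷ = 5.84×10⁻¹⁴ W
In dBm: 10 log₁₀(5.84×10⁻¹⁴ / 10⁻³) = −102.3 dBm

−102.3 dBm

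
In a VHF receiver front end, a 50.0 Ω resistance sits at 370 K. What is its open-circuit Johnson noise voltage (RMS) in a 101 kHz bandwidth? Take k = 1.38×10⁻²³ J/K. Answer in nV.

V_n = √(4kTRB)
4kTRB = 4 × 1.38×10⁻²³ × 370 × 5.00×10¹ × 1.01×10⁵ = 1.03×10⁻¹³ V²
V_n = √(1.03×10⁻¹³) = 3.21×10⁻⁷ V = 321 nV

321 nV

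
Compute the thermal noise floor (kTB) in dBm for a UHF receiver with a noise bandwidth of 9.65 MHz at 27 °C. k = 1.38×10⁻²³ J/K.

−104.0 dBm

T = 27 °C + 273.15 = 300.15 K
P_n = kTB = 1.38×10⁻²³ × 300.15 × 9.65×10⁶ = 4.00×10⁻¹⁴ W
In dBm: 10 log₁₀(4.00×10⁻¹⁴ / 10⁻³) = −104.0 dBm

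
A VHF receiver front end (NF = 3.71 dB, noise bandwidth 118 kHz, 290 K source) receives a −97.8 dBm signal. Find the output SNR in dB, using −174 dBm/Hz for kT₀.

Noise floor: N = −174 + 10 log₁₀(B) + NF
10 log₁₀(1.18×10⁵) = 50.72 dB
N = −174 + 50.72 + 3.71 = −119.57 dBm
SNR = P_sig − N = −97.8 − (−119.57) = 21.77 dB → 21.8 dB

21.8 dB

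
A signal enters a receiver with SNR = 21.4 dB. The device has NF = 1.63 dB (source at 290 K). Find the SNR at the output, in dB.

19.77 dB

By definition F = SNR_in/SNR_out, so in dB: SNR_out = SNR_in − NF
SNR_out = 21.4 − 1.63 = 19.77 dB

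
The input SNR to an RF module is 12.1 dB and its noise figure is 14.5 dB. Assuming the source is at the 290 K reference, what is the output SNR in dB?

−2.4 dB

By definition F = SNR_in/SNR_out, so in dB: SNR_out = SNR_in − NF
SNR_out = 12.1 − 14.5 = −2.4 dB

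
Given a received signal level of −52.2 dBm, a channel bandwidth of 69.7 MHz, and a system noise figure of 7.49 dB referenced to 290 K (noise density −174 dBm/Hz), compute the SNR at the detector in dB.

35.9 dB

Noise floor: N = −174 + 10 log₁₀(B) + NF
10 log₁₀(6.97×10⁷) = 78.43 dB
N = −174 + 78.43 + 7.49 = −88.08 dBm
SNR = P_sig − N = −52.2 − (−88.08) = 35.88 dB → 35.9 dB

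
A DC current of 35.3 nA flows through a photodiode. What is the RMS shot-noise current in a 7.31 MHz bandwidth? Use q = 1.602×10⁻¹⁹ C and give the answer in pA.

I_n = √(2qI·B)
2qI·B = 2 × 1.602×10⁻¹⁹ × 3.53×10⁻⁸ × 7.31×10⁶ = 8.27×10⁻²⁰ A²
I_n = √(8.27×10⁻²⁰) = 2.88×10⁻¹⁰ A = 288 pA

288 pA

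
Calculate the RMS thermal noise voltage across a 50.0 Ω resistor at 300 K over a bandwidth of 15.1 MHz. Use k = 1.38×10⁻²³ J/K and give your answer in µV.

3.54 µV

V_n = √(4kTRB)
4kTRB = 4 × 1.38×10⁻²³ × 300 × 5.00×10¹ × 1.51×10⁷ = 1.25×10⁻¹¹ V²
V_n = √(1.25×10⁻¹¹) = 3.54×10⁻⁶ V = 3.54 µV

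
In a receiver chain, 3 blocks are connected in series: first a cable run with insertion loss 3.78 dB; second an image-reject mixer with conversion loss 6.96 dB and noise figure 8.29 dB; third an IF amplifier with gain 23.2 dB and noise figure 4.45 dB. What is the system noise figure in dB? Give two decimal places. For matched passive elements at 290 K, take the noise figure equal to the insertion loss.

15.72 dB

Convert to linear (a loss of L dB is a gain of −L dB): F_i = 10^(NF_i/10), G_i = 10^(G_i,dB/10)
  Stage 1: F_1 = 10^(3.78/10) = 2.388, G_1 = 10^(−3.78/10) = 0.4188
  Stage 2: F_2 = 10^(8.29/10) = 6.745, G_2 = 10^(−6.96/10) = 0.2014
  Stage 3: F_3 = 10^(4.45/10) = 2.786, G_3 = 10^(23.2/10) = 208.9
Friis cascade:
  F = 2.388 + (6.745 − 1)/0.4188 + (2.786 − 1)/0.08433 = 37.29
NF = 10 log₁₀(37.29) = 15.72 dB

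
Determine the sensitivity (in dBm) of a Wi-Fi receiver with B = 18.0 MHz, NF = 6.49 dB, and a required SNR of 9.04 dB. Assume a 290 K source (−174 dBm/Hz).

Sensitivity = −174 + 10 log₁₀(B) + NF + SNR_min
= −174 + 72.55 + 6.49 + 9.04
= −85.92 dBm → −85.9 dBm

−85.9 dBm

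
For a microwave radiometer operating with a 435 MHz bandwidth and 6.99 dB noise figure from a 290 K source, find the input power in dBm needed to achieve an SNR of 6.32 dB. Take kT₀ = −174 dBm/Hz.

−74.3 dBm

Sensitivity = −174 + 10 log₁₀(B) + NF + SNR_min
= −174 + 86.38 + 6.99 + 6.32
= −74.31 dBm → −74.3 dBm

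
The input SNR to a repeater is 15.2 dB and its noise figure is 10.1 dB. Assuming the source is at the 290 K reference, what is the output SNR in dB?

By definition F = SNR_in/SNR_out, so in dB: SNR_out = SNR_in − NF
SNR_out = 15.2 − 10.1 = 5.1 dB

5.1 dB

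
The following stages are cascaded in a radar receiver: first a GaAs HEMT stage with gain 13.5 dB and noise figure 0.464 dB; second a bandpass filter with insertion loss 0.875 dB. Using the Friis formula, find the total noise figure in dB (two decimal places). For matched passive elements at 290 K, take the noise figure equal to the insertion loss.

Convert to linear (a loss of L dB is a gain of −L dB): F_i = 10^(NF_i/10), G_i = 10^(G_i,dB/10)
  Stage 1: F_1 = 10^(0.464/10) = 1.113, G_1 = 10^(13.5/10) = 22.39
  Stage 2: F_2 = 10^(0.875/10) = 1.223, G_2 = 10^(−0.875/10) = 0.8175
Friis cascade:
  F = 1.113 + (1.223 − 1)/22.39 = 1.123
NF = 10 log₁₀(1.123) = 0.50 dB

0.50 dB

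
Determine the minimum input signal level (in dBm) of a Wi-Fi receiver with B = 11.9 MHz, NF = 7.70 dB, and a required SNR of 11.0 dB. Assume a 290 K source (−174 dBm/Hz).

−84.5 dBm

Sensitivity = −174 + 10 log₁₀(B) + NF + SNR_min
= −174 + 70.76 + 7.70 + 11.0
= −84.54 dBm → −84.5 dBm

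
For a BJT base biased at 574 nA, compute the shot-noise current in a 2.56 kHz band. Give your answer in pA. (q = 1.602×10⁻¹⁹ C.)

21.7 pA

I_n = √(2qI·B)
2qI·B = 2 × 1.602×10⁻¹⁹ × 5.74×10⁻⁷ × 2.56×10³ = 4.71×10⁻²² A²
I_n = √(4.71×10⁻²²) = 2.17×10⁻¹¹ A = 21.7 pA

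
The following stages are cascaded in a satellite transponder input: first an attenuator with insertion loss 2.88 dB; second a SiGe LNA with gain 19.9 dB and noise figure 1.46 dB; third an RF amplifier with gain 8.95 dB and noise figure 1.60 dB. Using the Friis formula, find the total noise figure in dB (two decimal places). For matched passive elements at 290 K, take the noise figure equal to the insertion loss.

4.35 dB

Convert to linear (a loss of L dB is a gain of −L dB): F_i = 10^(NF_i/10), G_i = 10^(G_i,dB/10)
  Stage 1: F_1 = 10^(2.88/10) = 1.941, G_1 = 10^(−2.88/10) = 0.5152
  Stage 2: F_2 = 10^(1.46/10) = 1.400, G_2 = 10^(19.9/10) = 97.72
  Stage 3: F_3 = 10^(1.60/10) = 1.445, G_3 = 10^(8.95/10) = 7.852
Friis cascade:
  F = 1.941 + (1.400 − 1)/0.5152 + (1.445 − 1)/50.35 = 2.725
NF = 10 log₁₀(2.725) = 4.35 dB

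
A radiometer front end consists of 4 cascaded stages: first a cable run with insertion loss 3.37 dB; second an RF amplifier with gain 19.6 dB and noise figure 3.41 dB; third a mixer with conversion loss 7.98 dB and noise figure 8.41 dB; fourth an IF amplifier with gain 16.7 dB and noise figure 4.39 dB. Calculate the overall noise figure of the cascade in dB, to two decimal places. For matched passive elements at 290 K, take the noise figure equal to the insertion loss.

7.13 dB

Convert to linear (a loss of L dB is a gain of −L dB): F_i = 10^(NF_i/10), G_i = 10^(G_i,dB/10)
  Stage 1: F_1 = 10^(3.37/10) = 2.173, G_1 = 10^(−3.37/10) = 0.4603
  Stage 2: F_2 = 10^(3.41/10) = 2.193, G_2 = 10^(19.6/10) = 91.20
  Stage 3: F_3 = 10^(8.41/10) = 6.934, G_3 = 10^(−7.98/10) = 0.1592
  Stage 4: F_4 = 10^(4.39/10) = 2.748, G_4 = 10^(16.7/10) = 46.77
Friis cascade:
  F = 2.173 + (2.193 − 1)/0.4603 + (6.934 − 1)/41.98 + (2.748 − 1)/6.683 = 5.167
NF = 10 log₁₀(5.167) = 7.13 dB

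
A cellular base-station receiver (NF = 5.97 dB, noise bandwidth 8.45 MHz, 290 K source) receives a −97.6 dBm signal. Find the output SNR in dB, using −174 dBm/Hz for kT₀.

Noise floor: N = −174 + 10 log₁₀(B) + NF
10 log₁₀(8.45×10⁶) = 69.27 dB
N = −174 + 69.27 + 5.97 = −98.76 dBm
SNR = P_sig − N = −97.6 − (−98.76) = 1.16 dB → 1.2 dB

1.2 dB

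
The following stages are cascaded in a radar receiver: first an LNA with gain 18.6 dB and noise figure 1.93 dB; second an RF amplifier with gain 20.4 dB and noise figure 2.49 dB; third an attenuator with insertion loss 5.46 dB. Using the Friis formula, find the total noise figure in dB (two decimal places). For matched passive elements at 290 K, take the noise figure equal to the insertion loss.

1.96 dB

Convert to linear (a loss of L dB is a gain of −L dB): F_i = 10^(NF_i/10), G_i = 10^(G_i,dB/10)
  Stage 1: F_1 = 10^(1.93/10) = 1.560, G_1 = 10^(18.6/10) = 72.44
  Stage 2: F_2 = 10^(2.49/10) = 1.774, G_2 = 10^(20.4/10) = 109.6
  Stage 3: F_3 = 10^(5.46/10) = 3.516, G_3 = 10^(−5.46/10) = 0.2844
Friis cascade:
  F = 1.560 + (1.774 − 1)/72.44 + (3.516 − 1)/7943 = 1.571
NF = 10 log₁₀(1.571) = 1.96 dB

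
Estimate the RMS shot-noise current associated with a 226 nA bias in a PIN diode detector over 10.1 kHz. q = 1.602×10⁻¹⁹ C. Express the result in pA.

I_n = √(2qI·B)
2qI·B = 2 × 1.602×10⁻¹⁹ × 2.26×10⁻⁷ × 1.01×10⁴ = 7.31×10⁻²² A²
I_n = √(7.31×10⁻²²) = 2.70×10⁻¹¹ A = 27.0 pA

27.0 pA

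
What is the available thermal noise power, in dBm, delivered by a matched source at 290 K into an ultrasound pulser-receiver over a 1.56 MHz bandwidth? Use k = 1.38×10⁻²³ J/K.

−112.0 dBm

P_n = kTB = 1.38×10⁻²³ × 290 × 1.56×10⁶ = 6.24×10⁻¹⁵ W
In dBm: 10 log₁₀(6.24×10⁻¹⁵ / 10⁻³) = −112.0 dBm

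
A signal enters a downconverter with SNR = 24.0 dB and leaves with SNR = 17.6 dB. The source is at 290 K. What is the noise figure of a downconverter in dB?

6.4 dB

NF (dB) = SNR_in(dB) − SNR_out(dB) when the source is at T₀
NF = 24.0 − 17.6 = 6.4 dB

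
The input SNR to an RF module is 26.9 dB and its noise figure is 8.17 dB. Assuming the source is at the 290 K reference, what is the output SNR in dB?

18.73 dB

By definition F = SNR_in/SNR_out, so in dB: SNR_out = SNR_in − NF
SNR_out = 26.9 − 8.17 = 18.73 dB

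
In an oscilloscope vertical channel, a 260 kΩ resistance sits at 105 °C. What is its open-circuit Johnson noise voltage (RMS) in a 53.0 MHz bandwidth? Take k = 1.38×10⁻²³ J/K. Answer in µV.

536 µV

T = 105 °C + 273.15 = 378.15 K
V_n = √(4kTRB)
4kTRB = 4 × 1.38×10⁻²³ × 378.15 × 2.60×10⁵ × 5.30×10⁷ = 2.88×10⁻⁷ V²
V_n = √(2.88×10⁻⁷) = 5.36×10⁻⁴ V = 536 µV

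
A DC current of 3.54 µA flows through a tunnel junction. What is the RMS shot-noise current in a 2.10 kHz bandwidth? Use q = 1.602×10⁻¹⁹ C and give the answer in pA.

48.8 pA

I_n = √(2qI·B)
2qI·B = 2 × 1.602×10⁻¹⁹ × 3.54×10⁻⁶ × 2.10×10³ = 2.38×10⁻²¹ A²
I_n = √(2.38×10⁻²¹) = 4.88×10⁻¹¹ A = 48.8 pA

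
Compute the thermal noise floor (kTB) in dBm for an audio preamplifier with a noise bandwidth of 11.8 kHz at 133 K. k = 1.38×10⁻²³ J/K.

−136.6 dBm

P_n = kTB = 1.38×10⁻²³ × 133 × 1.18×10⁴ = 2.17×10⁻¹⁷ W
In dBm: 10 log₁₀(2.17×10⁻¹⁷ / 10⁻³) = −136.6 dBm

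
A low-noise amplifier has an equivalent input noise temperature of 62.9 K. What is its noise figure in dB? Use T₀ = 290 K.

F = 1 + T_e/T₀ = 1 + 62.9/290 = 1.2169
NF = 10 log₁₀(1.2169) = 0.853 dB

0.853 dB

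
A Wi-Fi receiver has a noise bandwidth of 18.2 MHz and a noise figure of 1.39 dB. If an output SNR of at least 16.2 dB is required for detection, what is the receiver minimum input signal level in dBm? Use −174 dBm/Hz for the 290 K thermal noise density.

−83.8 dBm

Sensitivity = −174 + 10 log₁₀(B) + NF + SNR_min
= −174 + 72.6 + 1.39 + 16.2
= −83.81 dBm → −83.8 dBm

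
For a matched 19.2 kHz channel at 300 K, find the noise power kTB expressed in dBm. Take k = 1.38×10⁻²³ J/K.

−131.0 dBm

P_n = kTB = 1.38×10⁻²³ × 300 × 1.92×10⁴ = 7.95×10⁻¹⁷ W
In dBm: 10 log₁₀(7.95×10⁻¹⁷ / 10⁻³) = −131.0 dBm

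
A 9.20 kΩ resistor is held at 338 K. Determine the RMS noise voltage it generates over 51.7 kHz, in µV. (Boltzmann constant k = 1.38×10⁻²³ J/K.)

V_n = √(4kTRB)
4kTRB = 4 × 1.38×10⁻²³ × 338 × 9.20×10³ × 5.17×10⁴ = 8.87×10⁻¹² V²
V_n = √(8.87×10⁻¹²) = 2.98×10⁻⁶ V = 2.98 µV

2.98 µV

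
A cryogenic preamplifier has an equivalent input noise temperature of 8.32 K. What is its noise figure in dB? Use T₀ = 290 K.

0.123 dB

F = 1 + T_e/T₀ = 1 + 8.32/290 = 1.02869
NF = 10 log₁₀(1.02869) = 0.123 dB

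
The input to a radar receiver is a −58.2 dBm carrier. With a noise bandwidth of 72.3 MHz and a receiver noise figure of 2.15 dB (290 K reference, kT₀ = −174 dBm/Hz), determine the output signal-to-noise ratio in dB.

35.1 dB

Noise floor: N = −174 + 10 log₁₀(B) + NF
10 log₁₀(7.23×10⁷) = 78.59 dB
N = −174 + 78.59 + 2.15 = −93.26 dBm
SNR = P_sig − N = −58.2 − (−93.26) = 35.06 dB → 35.1 dB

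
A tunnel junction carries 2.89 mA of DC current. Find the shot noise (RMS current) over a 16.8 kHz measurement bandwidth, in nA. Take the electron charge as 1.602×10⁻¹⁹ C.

3.94 nA

I_n = √(2qI·B)
2qI·B = 2 × 1.602×10⁻¹⁹ × 2.89×10⁻³ × 1.68×10⁴ = 1.56×10⁻¹⁷ A²
I_n = √(1.56×10⁻¹⁷) = 3.94×10⁻⁹ A = 3.94 nA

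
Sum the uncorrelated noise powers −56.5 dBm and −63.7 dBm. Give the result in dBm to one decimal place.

−55.7 dBm

Convert to linear, add, convert back:
P₁ = 2.24×10⁻⁹ W, P₂ = 4.27×10⁻¹⁰ W
P_tot = 2.67×10⁻⁹ W → 10 log₁₀(P_tot / 10⁻³) = −55.7 dBm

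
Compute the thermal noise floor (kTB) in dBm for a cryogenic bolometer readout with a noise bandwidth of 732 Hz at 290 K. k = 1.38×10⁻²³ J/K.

P_n = kTB = 1.38×10⁻²³ × 290 × 7.32×10² = 2.93×10⁻¹⁸ W
In dBm: 10 log₁₀(2.93×10⁻¹⁸ / 10⁻³) = −145.3 dBm

−145.3 dBm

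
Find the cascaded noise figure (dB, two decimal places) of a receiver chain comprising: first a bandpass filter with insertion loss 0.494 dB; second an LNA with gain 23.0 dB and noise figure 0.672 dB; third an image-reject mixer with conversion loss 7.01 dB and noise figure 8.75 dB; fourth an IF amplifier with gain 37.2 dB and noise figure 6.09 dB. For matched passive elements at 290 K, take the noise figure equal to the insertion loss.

Convert to linear (a loss of L dB is a gain of −L dB): F_i = 10^(NF_i/10), G_i = 10^(G_i,dB/10)
  Stage 1: F_1 = 10^(0.494/10) = 1.120, G_1 = 10^(−0.494/10) = 0.8925
  Stage 2: F_2 = 10^(0.672/10) = 1.167, G_2 = 10^(23.0/10) = 199.5
  Stage 3: F_3 = 10^(8.75/10) = 7.499, G_3 = 10^(−7.01/10) = 0.1991
  Stage 4: F_4 = 10^(6.09/10) = 4.064, G_4 = 10^(37.2/10) = 5248
Friis cascade:
  F = 1.120 + (1.167 − 1)/0.8925 + (7.499 − 1)/178.1 + (4.064 − 1)/35.45 = 1.431
NF = 10 log₁₀(1.431) = 1.56 dB

1.56 dB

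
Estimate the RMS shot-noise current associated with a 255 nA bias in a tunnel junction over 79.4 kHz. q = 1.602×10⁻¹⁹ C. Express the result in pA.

80.5 pA

I_n = √(2qI·B)
2qI·B = 2 × 1.602×10⁻¹⁹ × 2.55×10⁻⁷ × 7.94×10⁴ = 6.49×10⁻²¹ A²
I_n = √(6.49×10⁻²¹) = 8.05×10⁻¹¹ A = 80.5 pA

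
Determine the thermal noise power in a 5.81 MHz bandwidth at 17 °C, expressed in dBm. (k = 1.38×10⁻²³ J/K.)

T = 17 °C + 273.15 = 290.15 K
P_n = kTB = 1.38×10⁻²³ × 290.15 × 5.81×10⁶ = 2.33×10⁻¹⁴ W
In dBm: 10 log₁₀(2.33×10⁻¹⁴ / 10⁻³) = −106.3 dBm

−106.3 dBm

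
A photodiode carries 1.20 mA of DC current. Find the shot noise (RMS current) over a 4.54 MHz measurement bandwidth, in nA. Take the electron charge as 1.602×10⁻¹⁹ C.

41.8 nA

I_n = √(2qI·B)
2qI·B = 2 × 1.602×10⁻¹⁹ × 1.20×10⁻³ × 4.54×10⁶ = 1.75×10⁻¹⁵ A²
I_n = √(1.75×10⁻¹⁵) = 4.18×10⁻⁸ A = 41.8 nA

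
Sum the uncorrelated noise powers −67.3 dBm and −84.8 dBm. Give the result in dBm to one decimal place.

−67.2 dBm

Convert to linear, add, convert back:
P₁ = 1.86×10⁻¹⁰ W, P₂ = 3.31×10⁻¹² W
P_tot = 1.90×10⁻¹⁰ W → 10 log₁₀(P_tot / 10⁻³) = −67.2 dBm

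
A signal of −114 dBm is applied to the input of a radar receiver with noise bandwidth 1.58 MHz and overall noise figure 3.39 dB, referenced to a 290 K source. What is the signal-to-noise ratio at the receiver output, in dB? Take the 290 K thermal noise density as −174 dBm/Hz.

−5.4 dB

Noise floor: N = −174 + 10 log₁₀(B) + NF
10 log₁₀(1.58×10⁶) = 61.99 dB
N = −174 + 61.99 + 3.39 = −108.62 dBm
SNR = P_sig − N = −114 − (−108.62) = −5.38 dB → −5.4 dB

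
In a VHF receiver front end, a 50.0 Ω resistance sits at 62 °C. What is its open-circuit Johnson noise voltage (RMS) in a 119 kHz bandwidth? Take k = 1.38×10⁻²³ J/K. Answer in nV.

T = 62 °C + 273.15 = 335.15 K
V_n = √(4kTRB)
4kTRB = 4 × 1.38×10⁻²³ × 335.15 × 5.00×10¹ × 1.19×10⁵ = 1.10×10⁻¹³ V²
V_n = √(1.10×10⁻¹³) = 3.32×10⁻⁷ V = 332 nV

332 nV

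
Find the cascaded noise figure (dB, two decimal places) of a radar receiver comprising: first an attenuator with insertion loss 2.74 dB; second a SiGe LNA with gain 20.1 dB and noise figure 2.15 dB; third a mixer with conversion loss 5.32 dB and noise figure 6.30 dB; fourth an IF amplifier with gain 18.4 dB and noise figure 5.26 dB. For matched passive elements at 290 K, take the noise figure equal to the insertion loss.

5.17 dB

Convert to linear (a loss of L dB is a gain of −L dB): F_i = 10^(NF_i/10), G_i = 10^(G_i,dB/10)
  Stage 1: F_1 = 10^(2.74/10) = 1.879, G_1 = 10^(−2.74/10) = 0.5321
  Stage 2: F_2 = 10^(2.15/10) = 1.641, G_2 = 10^(20.1/10) = 102.3
  Stage 3: F_3 = 10^(6.30/10) = 4.266, G_3 = 10^(−5.32/10) = 0.2938
  Stage 4: F_4 = 10^(5.26/10) = 3.357, G_4 = 10^(18.4/10) = 69.18
Friis cascade:
  F = 1.879 + (1.641 − 1)/0.5321 + (4.266 − 1)/54.45 + (3.357 − 1)/16.00 = 3.291
NF = 10 log₁₀(3.291) = 5.17 dB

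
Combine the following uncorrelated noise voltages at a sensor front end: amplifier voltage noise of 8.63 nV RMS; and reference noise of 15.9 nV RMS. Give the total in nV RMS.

Uncorrelated sources add in power (mean-square): V_tot = √(ΣV_i²)
V_tot = √[(8.63×10⁻⁹)² + (1.59×10⁻⁸)²] = 1.81×10⁻⁸ V = 18.1 nV

18.1 nV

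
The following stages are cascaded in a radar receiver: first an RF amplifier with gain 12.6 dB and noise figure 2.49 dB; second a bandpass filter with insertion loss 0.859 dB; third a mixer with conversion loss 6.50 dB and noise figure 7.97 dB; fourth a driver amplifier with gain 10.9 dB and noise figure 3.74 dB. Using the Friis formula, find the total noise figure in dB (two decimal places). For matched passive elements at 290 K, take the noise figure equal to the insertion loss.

4.06 dB

Convert to linear (a loss of L dB is a gain of −L dB): F_i = 10^(NF_i/10), G_i = 10^(G_i,dB/10)
  Stage 1: F_1 = 10^(2.49/10) = 1.774, G_1 = 10^(12.6/10) = 18.20
  Stage 2: F_2 = 10^(0.859/10) = 1.219, G_2 = 10^(−0.859/10) = 0.8205
  Stage 3: F_3 = 10^(7.97/10) = 6.266, G_3 = 10^(−6.50/10) = 0.2239
  Stage 4: F_4 = 10^(3.74/10) = 2.366, G_4 = 10^(10.9/10) = 12.30
Friis cascade:
  F = 1.774 + (1.219 − 1)/18.20 + (6.266 − 1)/14.93 + (2.366 − 1)/3.343 = 2.548
NF = 10 log₁₀(2.548) = 4.06 dB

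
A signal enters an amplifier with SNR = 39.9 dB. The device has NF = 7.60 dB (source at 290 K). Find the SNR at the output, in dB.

32.30 dB

By definition F = SNR_in/SNR_out, so in dB: SNR_out = SNR_in − NF
SNR_out = 39.9 − 7.60 = 32.30 dB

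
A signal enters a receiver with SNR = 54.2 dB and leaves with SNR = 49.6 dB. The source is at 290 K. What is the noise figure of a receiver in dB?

4.6 dB

NF (dB) = SNR_in(dB) − SNR_out(dB) when the source is at T₀
NF = 54.2 − 49.6 = 4.6 dB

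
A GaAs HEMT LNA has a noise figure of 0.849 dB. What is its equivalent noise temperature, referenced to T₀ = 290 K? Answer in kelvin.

62.6 K

F = 10^(0.849/10) = 1.21591
T_e = (F − 1)·T₀ = (1.21591 − 1) × 290 = 62.6 K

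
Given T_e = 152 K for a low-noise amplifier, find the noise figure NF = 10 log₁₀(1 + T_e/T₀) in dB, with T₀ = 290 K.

F = 1 + T_e/T₀ = 1 + 152/290 = 1.52414
NF = 10 log₁₀(1.52414) = 1.83 dB

1.83 dB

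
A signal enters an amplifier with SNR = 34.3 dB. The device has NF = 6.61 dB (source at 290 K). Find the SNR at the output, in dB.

By definition F = SNR_in/SNR_out, so in dB: SNR_out = SNR_in − NF
SNR_out = 34.3 − 6.61 = 27.69 dB

27.69 dB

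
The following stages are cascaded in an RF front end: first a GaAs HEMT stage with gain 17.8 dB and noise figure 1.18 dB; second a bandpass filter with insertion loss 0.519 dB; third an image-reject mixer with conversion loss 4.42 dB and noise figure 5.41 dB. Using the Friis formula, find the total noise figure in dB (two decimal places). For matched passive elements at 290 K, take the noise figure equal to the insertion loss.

1.34 dB

Convert to linear (a loss of L dB is a gain of −L dB): F_i = 10^(NF_i/10), G_i = 10^(G_i,dB/10)
  Stage 1: F_1 = 10^(1.18/10) = 1.312, G_1 = 10^(17.8/10) = 60.26
  Stage 2: F_2 = 10^(0.519/10) = 1.127, G_2 = 10^(−0.519/10) = 0.8874
  Stage 3: F_3 = 10^(5.41/10) = 3.475, G_3 = 10^(−4.42/10) = 0.3614
Friis cascade:
  F = 1.312 + (1.127 − 1)/60.26 + (3.475 − 1)/53.47 = 1.361
NF = 10 log₁₀(1.361) = 1.34 dB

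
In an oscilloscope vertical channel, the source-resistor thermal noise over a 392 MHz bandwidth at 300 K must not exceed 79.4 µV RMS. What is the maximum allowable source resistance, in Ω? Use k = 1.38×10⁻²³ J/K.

971 Ω

Johnson–Nyquist: V_n = √(4kTRB) ⇒ R = V_n² / (4kTB)
4kTB = 4 × 1.38×10⁻²³ × 300 × 3.92×10⁸ = 6.49×10⁻¹²
R = (7.94×10⁻⁵)² / 6.49×10⁻¹² = 9.71×10² Ω = 971 Ω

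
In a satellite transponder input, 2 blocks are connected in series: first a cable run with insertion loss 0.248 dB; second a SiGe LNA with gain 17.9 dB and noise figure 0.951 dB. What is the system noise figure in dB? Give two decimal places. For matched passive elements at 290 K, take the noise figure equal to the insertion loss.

1.20 dB

Convert to linear (a loss of L dB is a gain of −L dB): F_i = 10^(NF_i/10), G_i = 10^(G_i,dB/10)
  Stage 1: F_1 = 10^(0.248/10) = 1.059, G_1 = 10^(−0.248/10) = 0.9445
  Stage 2: F_2 = 10^(0.951/10) = 1.245, G_2 = 10^(17.9/10) = 61.66
Friis cascade:
  F = 1.059 + (1.245 − 1)/0.9445 = 1.318
NF = 10 log₁₀(1.318) = 1.20 dB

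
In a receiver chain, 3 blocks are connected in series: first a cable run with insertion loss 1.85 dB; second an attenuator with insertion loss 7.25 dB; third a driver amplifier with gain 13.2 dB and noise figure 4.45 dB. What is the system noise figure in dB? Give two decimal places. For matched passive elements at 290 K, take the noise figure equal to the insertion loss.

13.55 dB

Convert to linear (a loss of L dB is a gain of −L dB): F_i = 10^(NF_i/10), G_i = 10^(G_i,dB/10)
  Stage 1: F_1 = 10^(1.85/10) = 1.531, G_1 = 10^(−1.85/10) = 0.6531
  Stage 2: F_2 = 10^(7.25/10) = 5.309, G_2 = 10^(−7.25/10) = 0.1884
  Stage 3: F_3 = 10^(4.45/10) = 2.786, G_3 = 10^(13.2/10) = 20.89
Friis cascade:
  F = 1.531 + (5.309 − 1)/0.6531 + (2.786 − 1)/0.1230 = 22.65
NF = 10 log₁₀(22.65) = 13.55 dB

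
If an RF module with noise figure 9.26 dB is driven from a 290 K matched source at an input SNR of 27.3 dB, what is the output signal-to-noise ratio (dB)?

18.04 dB

By definition F = SNR_in/SNR_out, so in dB: SNR_out = SNR_in − NF
SNR_out = 27.3 − 9.26 = 18.04 dB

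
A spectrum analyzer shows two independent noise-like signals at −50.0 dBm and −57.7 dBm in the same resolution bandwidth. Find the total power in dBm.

−49.3 dBm

Convert to linear, add, convert back:
P₁ = 1.00×10⁻⁸ W, P₂ = 1.70×10⁻⁹ W
P_tot = 1.17×10⁻⁸ W → 10 log₁₀(P_tot / 10⁻³) = −49.3 dBm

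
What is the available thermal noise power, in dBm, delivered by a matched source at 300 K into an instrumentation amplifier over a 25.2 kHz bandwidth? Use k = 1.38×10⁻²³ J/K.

P_n = kTB = 1.38×10⁻²³ × 300 × 2.52×10⁴ = 1.04×10⁻¹⁶ W
In dBm: 10 log₁₀(1.04×10⁻¹⁶ / 10⁻³) = −129.8 dBm

−129.8 dBm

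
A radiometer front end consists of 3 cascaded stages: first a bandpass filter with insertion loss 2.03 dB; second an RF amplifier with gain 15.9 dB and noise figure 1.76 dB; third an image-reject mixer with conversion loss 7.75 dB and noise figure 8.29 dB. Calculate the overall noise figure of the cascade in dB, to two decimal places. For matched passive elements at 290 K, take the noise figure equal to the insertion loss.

Convert to linear (a loss of L dB is a gain of −L dB): F_i = 10^(NF_i/10), G_i = 10^(G_i,dB/10)
  Stage 1: F_1 = 10^(2.03/10) = 1.596, G_1 = 10^(−2.03/10) = 0.6266
  Stage 2: F_2 = 10^(1.76/10) = 1.500, G_2 = 10^(15.9/10) = 38.90
  Stage 3: F_3 = 10^(8.29/10) = 6.745, G_3 = 10^(−7.75/10) = 0.1679
Friis cascade:
  F = 1.596 + (1.500 − 1)/0.6266 + (6.745 − 1)/24.38 = 2.629
NF = 10 log₁₀(2.629) = 4.20 dB

4.20 dB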